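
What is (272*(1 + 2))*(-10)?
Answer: -8160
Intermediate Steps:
(272*(1 + 2))*(-10) = (272*3)*(-10) = 816*(-10) = -8160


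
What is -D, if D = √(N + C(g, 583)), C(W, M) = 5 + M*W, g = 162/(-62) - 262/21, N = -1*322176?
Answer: -I*√140264544630/651 ≈ -575.3*I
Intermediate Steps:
N = -322176
g = -9823/651 (g = 162*(-1/62) - 262*1/21 = -81/31 - 262/21 = -9823/651 ≈ -15.089)
D = I*√140264544630/651 (D = √(-322176 + (5 + 583*(-9823/651))) = √(-322176 + (5 - 5726809/651)) = √(-322176 - 5723554/651) = √(-215460130/651) = I*√140264544630/651 ≈ 575.3*I)
-D = -I*√140264544630/651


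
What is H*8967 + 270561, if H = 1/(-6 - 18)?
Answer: 2161499/8 ≈ 2.7019e+5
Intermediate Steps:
H = -1/24 (H = 1/(-24) = -1/24 ≈ -0.041667)
H*8967 + 270561 = -1/24*8967 + 270561 = -2989/8 + 270561 = 2161499/8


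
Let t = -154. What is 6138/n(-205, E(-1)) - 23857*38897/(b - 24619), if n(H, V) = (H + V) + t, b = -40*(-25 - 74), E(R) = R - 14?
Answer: 15769653532/351203 ≈ 44902.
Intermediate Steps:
E(R) = -14 + R
b = 3960 (b = -40*(-99) = 3960)
n(H, V) = -154 + H + V (n(H, V) = (H + V) - 154 = -154 + H + V)
6138/n(-205, E(-1)) - 23857*38897/(b - 24619) = 6138/(-154 - 205 + (-14 - 1)) - 23857*38897/(3960 - 24619) = 6138/(-154 - 205 - 15) - 23857/((-20659*1/38897)) = 6138/(-374) - 23857/(-20659/38897) = 6138*(-1/374) - 23857*(-38897/20659) = -279/17 + 927965729/20659 = 15769653532/351203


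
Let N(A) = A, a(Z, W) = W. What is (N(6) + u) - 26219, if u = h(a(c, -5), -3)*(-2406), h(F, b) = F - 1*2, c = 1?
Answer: -9371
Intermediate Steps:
h(F, b) = -2 + F (h(F, b) = F - 2 = -2 + F)
u = 16842 (u = (-2 - 5)*(-2406) = -7*(-2406) = 16842)
(N(6) + u) - 26219 = (6 + 16842) - 26219 = 16848 - 26219 = -9371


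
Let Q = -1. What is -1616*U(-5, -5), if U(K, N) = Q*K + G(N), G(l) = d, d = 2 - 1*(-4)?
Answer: -17776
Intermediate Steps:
d = 6 (d = 2 + 4 = 6)
G(l) = 6
U(K, N) = 6 - K (U(K, N) = -K + 6 = 6 - K)
-1616*U(-5, -5) = -1616*(6 - 1*(-5)) = -1616*(6 + 5) = -1616*11 = -17776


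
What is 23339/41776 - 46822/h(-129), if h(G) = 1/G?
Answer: 252328650827/41776 ≈ 6.0400e+6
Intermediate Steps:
23339/41776 - 46822/h(-129) = 23339/41776 - 46822/(1/(-129)) = 23339*(1/41776) - 46822/(-1/129) = 23339/41776 - 46822*(-129) = 23339/41776 + 6040038 = 252328650827/41776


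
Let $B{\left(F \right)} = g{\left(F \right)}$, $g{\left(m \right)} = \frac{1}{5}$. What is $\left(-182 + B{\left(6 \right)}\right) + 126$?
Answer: $- \frac{279}{5} \approx -55.8$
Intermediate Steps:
$g{\left(m \right)} = \frac{1}{5}$
$B{\left(F \right)} = \frac{1}{5}$
$\left(-182 + B{\left(6 \right)}\right) + 126 = \left(-182 + \frac{1}{5}\right) + 126 = - \frac{909}{5} + 126 = - \frac{279}{5}$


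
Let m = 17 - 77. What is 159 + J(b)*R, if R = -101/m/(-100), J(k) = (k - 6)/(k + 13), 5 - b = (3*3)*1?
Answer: 858701/5400 ≈ 159.02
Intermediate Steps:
m = -60
b = -4 (b = 5 - 3*3 = 5 - 9 = -4)
J(k) = (-6 + k)/(13 + k)
R = -101/6000 (R = -101/(-60)/(-100) = -101*(-1/60)*(-1/100) = (101/60)*(-1/100) = -101/6000 ≈ -0.016833)
159 + J(b)*R = 159 + ((-6 - 4)/(13 - 4))*(-101/6000) = 159 + (-10/9)*(-101/6000) = 159 + ((⅑)*(-10))*(-101/6000) = 159 - 10/9*(-101/6000) = 159 + 101/5400 = 858701/5400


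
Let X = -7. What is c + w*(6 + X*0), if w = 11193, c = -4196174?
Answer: -4129016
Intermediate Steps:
c + w*(6 + X*0) = -4196174 + 11193*(6 - 7*0) = -4196174 + 11193*(6 + 0) = -4196174 + 11193*6 = -4196174 + 67158 = -4129016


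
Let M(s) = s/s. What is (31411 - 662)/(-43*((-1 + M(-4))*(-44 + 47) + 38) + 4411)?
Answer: 30749/2777 ≈ 11.073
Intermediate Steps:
M(s) = 1
(31411 - 662)/(-43*((-1 + M(-4))*(-44 + 47) + 38) + 4411) = (31411 - 662)/(-43*((-1 + 1)*(-44 + 47) + 38) + 4411) = 30749/(-43*(0*3 + 38) + 4411) = 30749/(-43*(0 + 38) + 4411) = 30749/(-43*38 + 4411) = 30749/(-1634 + 4411) = 30749/2777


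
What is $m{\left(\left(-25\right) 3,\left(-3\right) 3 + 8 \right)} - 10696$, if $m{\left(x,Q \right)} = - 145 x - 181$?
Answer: $-2$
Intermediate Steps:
$m{\left(x,Q \right)} = -181 - 145 x$
$m{\left(\left(-25\right) 3,\left(-3\right) 3 + 8 \right)} - 10696 = \left(-181 - 145 \left(\left(-25\right) 3\right)\right) - 10696 = \left(-181 - -10875\right) - 10696 = \left(-181 + 10875\right) - 10696 = 10694 - 10696 = -2$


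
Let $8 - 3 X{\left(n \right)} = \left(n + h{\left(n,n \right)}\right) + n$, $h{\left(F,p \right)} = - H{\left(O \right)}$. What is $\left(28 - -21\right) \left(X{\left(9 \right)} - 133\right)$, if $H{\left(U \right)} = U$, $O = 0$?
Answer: $- \frac{20041}{3} \approx -6680.3$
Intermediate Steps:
$h{\left(F,p \right)} = 0$ ($h{\left(F,p \right)} = \left(-1\right) 0 = 0$)
$X{\left(n \right)} = \frac{8}{3} - \frac{2 n}{3}$ ($X{\left(n \right)} = \frac{8}{3} - \frac{\left(n + 0\right) + n}{3} = \frac{8}{3} - \frac{n + n}{3} = \frac{8}{3} - \frac{2 n}{3}$)
$\left(28 - -21\right) \left(X{\left(9 \right)} - 133\right) = \left(28 - -21\right) \left(\left(\frac{8}{3} - 6\right) - 133\right) = \left(28 + 21\right) \left(\left(\frac{8}{3} - 6\right) - 133\right) = 49 \left(- \frac{10}{3} - 133\right) = 49 \left(- \frac{409}{3}\right) = - \frac{20041}{3}$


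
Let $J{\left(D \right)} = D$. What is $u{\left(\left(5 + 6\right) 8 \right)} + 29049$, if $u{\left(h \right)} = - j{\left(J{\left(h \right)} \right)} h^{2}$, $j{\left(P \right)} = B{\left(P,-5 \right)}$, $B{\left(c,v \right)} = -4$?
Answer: $60025$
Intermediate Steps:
$j{\left(P \right)} = -4$
$u{\left(h \right)} = 4 h^{2}$ ($u{\left(h \right)} = - \left(-4\right) h^{2} = 4 h^{2}$)
$u{\left(\left(5 + 6\right) 8 \right)} + 29049 = 4 \left(\left(5 + 6\right) 8\right)^{2} + 29049 = 4 \left(11 \cdot 8\right)^{2} + 29049 = 4 \cdot 88^{2} + 29049 = 4 \cdot 7744 + 29049 = 30976 + 29049 = 60025$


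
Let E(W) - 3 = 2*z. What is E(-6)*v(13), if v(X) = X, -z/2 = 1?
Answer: -13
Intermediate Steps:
z = -2 (z = -2*1 = -2)
E(W) = -1 (E(W) = 3 + 2*(-2) = 3 - 4 = -1)
E(-6)*v(13) = -1*13 = -13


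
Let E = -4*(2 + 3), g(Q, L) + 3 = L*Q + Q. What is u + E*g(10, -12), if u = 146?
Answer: 2406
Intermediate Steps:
g(Q, L) = -3 + Q + L*Q (g(Q, L) = -3 + (L*Q + Q) = -3 + (Q + L*Q) = -3 + Q + L*Q)
E = -20 (E = -4*5 = -20)
u + E*g(10, -12) = 146 - 20*(-3 + 10 - 12*10) = 146 - 20*(-3 + 10 - 120) = 146 - 20*(-113) = 146 + 2260 = 2406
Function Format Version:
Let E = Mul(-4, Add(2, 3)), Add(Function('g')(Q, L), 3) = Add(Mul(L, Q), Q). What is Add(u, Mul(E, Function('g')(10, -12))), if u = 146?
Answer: 2406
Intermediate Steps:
Function('g')(Q, L) = Add(-3, Q, Mul(L, Q)) (Function('g')(Q, L) = Add(-3, Add(Mul(L, Q), Q)) = Add(-3, Add(Q, Mul(L, Q))) = Add(-3, Q, Mul(L, Q)))
E = -20 (E = Mul(-4, 5) = -20)
Add(u, Mul(E, Function('g')(10, -12))) = Add(146, Mul(-20, Add(-3, 10, Mul(-12, 10)))) = Add(146, Mul(-20, Add(-3, 10, -120))) = Add(146, Mul(-20, -113)) = Add(146, 2260) = 2406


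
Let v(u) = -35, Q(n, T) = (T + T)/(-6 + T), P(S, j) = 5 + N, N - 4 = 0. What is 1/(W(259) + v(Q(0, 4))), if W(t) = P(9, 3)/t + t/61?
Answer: -15799/485335 ≈ -0.032553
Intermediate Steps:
N = 4 (N = 4 + 0 = 4)
P(S, j) = 9 (P(S, j) = 5 + 4 = 9)
Q(n, T) = 2*T/(-6 + T) (Q(n, T) = (2*T)/(-6 + T) = 2*T/(-6 + T))
W(t) = 9/t + t/61
1/(W(259) + v(Q(0, 4))) = 1/((9/259 + (1/61)*259) - 35) = 1/((9*(1/259) + 259/61) - 35) = 1/((9/259 + 259/61) - 35) = 1/(67630/15799 - 35) = 1/(-485335/15799) = -15799/485335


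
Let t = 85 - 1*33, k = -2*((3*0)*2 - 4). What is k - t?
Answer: -44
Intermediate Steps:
k = 8 (k = -2*(0*2 - 4) = -2*(0 - 4) = -2*(-4) = 8)
t = 52 (t = 85 - 33 = 52)
k - t = 8 - 1*52 = 8 - 52 = -44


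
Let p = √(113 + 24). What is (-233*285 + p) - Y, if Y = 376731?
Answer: -443136 + √137 ≈ -4.4312e+5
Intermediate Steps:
p = √137 ≈ 11.705
(-233*285 + p) - Y = (-233*285 + √137) - 1*376731 = (-66405 + √137) - 376731 = -443136 + √137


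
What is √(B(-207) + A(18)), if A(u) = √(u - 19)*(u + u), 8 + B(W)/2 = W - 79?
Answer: 2*√(-147 + 9*I) ≈ 0.74196 + 24.26*I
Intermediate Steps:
B(W) = -174 + 2*W (B(W) = -16 + 2*(W - 79) = -16 + 2*(-79 + W) = -16 + (-158 + 2*W) = -174 + 2*W)
A(u) = 2*u*√(-19 + u) (A(u) = √(-19 + u)*(2*u) = 2*u*√(-19 + u))
√(B(-207) + A(18)) = √((-174 + 2*(-207)) + 2*18*√(-19 + 18)) = √((-174 - 414) + 2*18*√(-1)) = √(-588 + 2*18*I) = √(-588 + 36*I)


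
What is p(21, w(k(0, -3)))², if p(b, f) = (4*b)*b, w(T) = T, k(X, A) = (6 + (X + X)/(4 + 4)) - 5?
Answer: 3111696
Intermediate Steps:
k(X, A) = 1 + X/4 (k(X, A) = (6 + (2*X)/8) - 5 = (6 + (2*X)*(⅛)) - 5 = (6 + X/4) - 5 = 1 + X/4)
p(b, f) = 4*b²
p(21, w(k(0, -3)))² = (4*21²)² = (4*441)² = 1764² = 3111696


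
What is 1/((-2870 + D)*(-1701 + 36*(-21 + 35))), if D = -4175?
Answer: 1/8432865 ≈ 1.1858e-7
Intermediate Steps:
1/((-2870 + D)*(-1701 + 36*(-21 + 35))) = 1/((-2870 - 4175)*(-1701 + 36*(-21 + 35))) = 1/(-7045*(-1701 + 36*14)) = 1/(-7045*(-1701 + 504)) = 1/(-7045*(-1197)) = 1/8432865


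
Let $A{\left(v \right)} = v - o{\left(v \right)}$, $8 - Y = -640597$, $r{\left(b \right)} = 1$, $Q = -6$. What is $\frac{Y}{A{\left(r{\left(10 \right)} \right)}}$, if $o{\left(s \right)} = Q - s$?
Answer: $\frac{640605}{8} \approx 80076.0$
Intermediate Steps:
$o{\left(s \right)} = -6 - s$
$Y = 640605$ ($Y = 8 - -640597 = 8 + 640597 = 640605$)
$A{\left(v \right)} = 6 + 2 v$ ($A{\left(v \right)} = v - \left(-6 - v\right) = v + \left(6 + v\right) = 6 + 2 v$)
$\frac{Y}{A{\left(r{\left(10 \right)} \right)}} = \frac{640605}{6 + 2 \cdot 1} = \frac{640605}{6 + 2} = \frac{640605}{8}$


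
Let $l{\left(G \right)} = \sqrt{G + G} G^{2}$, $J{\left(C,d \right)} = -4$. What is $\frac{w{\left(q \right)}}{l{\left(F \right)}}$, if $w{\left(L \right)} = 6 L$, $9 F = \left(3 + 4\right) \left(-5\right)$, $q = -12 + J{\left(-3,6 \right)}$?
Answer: $\frac{11664 i \sqrt{70}}{42875} \approx 2.2761 i$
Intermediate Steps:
$q = -16$ ($q = -12 - 4 = -16$)
$F = - \frac{35}{9}$ ($F = \frac{\left(3 + 4\right) \left(-5\right)}{9} = \frac{7 \left(-5\right)}{9} = \frac{1}{9} \left(-35\right) = - \frac{35}{9} \approx -3.8889$)
$l{\left(G \right)} = \sqrt{2} G^{\frac{5}{2}}$ ($l{\left(G \right)} = \sqrt{2 G} G^{2} = \sqrt{2} \sqrt{G} G^{2} = \sqrt{2} G^{\frac{5}{2}}$)
$\frac{w{\left(q \right)}}{l{\left(F \right)}} = \frac{6 \left(-16\right)}{\sqrt{2} \left(- \frac{35}{9}\right)^{\frac{5}{2}}} = - \frac{96}{\sqrt{2} \frac{1225 i \sqrt{35}}{243}} = - \frac{96}{\frac{1225}{243} i \sqrt{70}} = - 96 \left(- \frac{243 i \sqrt{70}}{85750}\right) = \frac{11664 i \sqrt{70}}{42875}$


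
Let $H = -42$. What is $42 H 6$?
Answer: $-10584$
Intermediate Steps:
$42 H 6 = 42 \left(-42\right) 6 = \left(-1764\right) 6 = -10584$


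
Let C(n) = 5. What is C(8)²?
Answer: 25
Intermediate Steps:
C(8)² = 5² = 25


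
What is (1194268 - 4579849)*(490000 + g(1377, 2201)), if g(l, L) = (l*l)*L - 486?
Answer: -14130973082701383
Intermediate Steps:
g(l, L) = -486 + L*l² (g(l, L) = l²*L - 486 = L*l² - 486 = -486 + L*l²)
(1194268 - 4579849)*(490000 + g(1377, 2201)) = (1194268 - 4579849)*(490000 + (-486 + 2201*1377²)) = -3385581*(490000 + (-486 + 2201*1896129)) = -3385581*(490000 + (-486 + 4173379929)) = -3385581*(490000 + 4173379443) = -3385581*4173869443 = -14130973082701383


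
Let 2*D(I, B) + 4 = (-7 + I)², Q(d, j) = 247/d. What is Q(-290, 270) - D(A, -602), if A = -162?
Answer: -2070506/145 ≈ -14279.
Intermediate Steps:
D(I, B) = -2 + (-7 + I)²/2
Q(-290, 270) - D(A, -602) = 247/(-290) - (-2 + (-7 - 162)²/2) = 247*(-1/290) - (-2 + (½)*(-169)²) = -247/290 - (-2 + (½)*28561) = -247/290 - (-2 + 28561/2) = -247/290 - 1*28557/2 = -247/290 - 28557/2 = -2070506/145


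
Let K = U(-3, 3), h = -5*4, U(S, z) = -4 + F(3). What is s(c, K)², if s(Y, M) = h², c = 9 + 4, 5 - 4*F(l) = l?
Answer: 160000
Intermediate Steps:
F(l) = 5/4 - l/4
U(S, z) = -7/2 (U(S, z) = -4 + (5/4 - ¼*3) = -4 + (5/4 - ¾) = -4 + ½ = -7/2)
h = -20
c = 13
K = -7/2 ≈ -3.5000
s(Y, M) = 400 (s(Y, M) = (-20)² = 400)
s(c, K)² = 400² = 160000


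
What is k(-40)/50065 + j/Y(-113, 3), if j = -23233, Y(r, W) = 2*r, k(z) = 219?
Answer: 1163209639/11314690 ≈ 102.81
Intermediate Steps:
k(-40)/50065 + j/Y(-113, 3) = 219/50065 - 23233/(2*(-113)) = 219*(1/50065) - 23233/(-226) = 219/50065 - 23233*(-1/226) = 219/50065 + 23233/226 = 1163209639/11314690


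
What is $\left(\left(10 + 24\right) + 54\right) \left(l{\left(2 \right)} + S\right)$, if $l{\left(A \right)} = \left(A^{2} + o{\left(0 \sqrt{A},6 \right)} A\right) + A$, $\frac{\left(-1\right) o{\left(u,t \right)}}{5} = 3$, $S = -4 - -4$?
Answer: $-2112$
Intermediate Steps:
$S = 0$ ($S = -4 + 4 = 0$)
$o{\left(u,t \right)} = -15$ ($o{\left(u,t \right)} = \left(-5\right) 3 = -15$)
$l{\left(A \right)} = A^{2} - 14 A$ ($l{\left(A \right)} = \left(A^{2} - 15 A\right) + A = A^{2} - 14 A$)
$\left(\left(10 + 24\right) + 54\right) \left(l{\left(2 \right)} + S\right) = \left(\left(10 + 24\right) + 54\right) \left(2 \left(-14 + 2\right) + 0\right) = \left(34 + 54\right) \left(2 \left(-12\right) + 0\right) = 88 \left(-24 + 0\right) = 88 \left(-24\right) = -2112$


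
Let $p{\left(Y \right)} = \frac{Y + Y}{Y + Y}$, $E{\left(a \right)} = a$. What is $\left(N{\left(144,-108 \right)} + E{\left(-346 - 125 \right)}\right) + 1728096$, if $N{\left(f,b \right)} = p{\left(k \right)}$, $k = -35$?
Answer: $1727626$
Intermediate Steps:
$p{\left(Y \right)} = 1$ ($p{\left(Y \right)} = \frac{2 Y}{2 Y} = 2 Y \frac{1}{2 Y} = 1$)
$N{\left(f,b \right)} = 1$
$\left(N{\left(144,-108 \right)} + E{\left(-346 - 125 \right)}\right) + 1728096 = \left(1 - 471\right) + 1728096 = -470 + 1728096 = 1727626$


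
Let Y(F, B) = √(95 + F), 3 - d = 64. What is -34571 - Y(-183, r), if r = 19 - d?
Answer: -34571 - 2*I*√22 ≈ -34571.0 - 9.3808*I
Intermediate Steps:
d = -61 (d = 3 - 1*64 = 3 - 64 = -61)
r = 80 (r = 19 - 1*(-61) = 19 + 61 = 80)
-34571 - Y(-183, r) = -34571 - √(95 - 183) = -34571 - √(-88) = -34571 - 2*I*√22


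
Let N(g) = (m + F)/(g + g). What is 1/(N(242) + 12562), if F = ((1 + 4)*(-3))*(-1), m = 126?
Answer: 484/6080149 ≈ 7.9603e-5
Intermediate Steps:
F = 15 (F = (5*(-3))*(-1) = -15*(-1) = 15)
N(g) = 141/(2*g) (N(g) = (126 + 15)/(g + g) = 141/((2*g)) = 141*(1/(2*g)) = 141/(2*g))
1/(N(242) + 12562) = 1/((141/2)/242 + 12562) = 1/((141/2)*(1/242) + 12562) = 1/(141/484 + 12562) = 1/(6080149/484) = 484/6080149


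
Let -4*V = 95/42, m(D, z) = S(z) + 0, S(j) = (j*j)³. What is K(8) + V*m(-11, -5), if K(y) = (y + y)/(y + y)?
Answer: -1484207/168 ≈ -8834.6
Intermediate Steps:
K(y) = 1 (K(y) = (2*y)/((2*y)) = (2*y)*(1/(2*y)) = 1)
S(j) = j⁶ (S(j) = (j²)³ = j⁶)
m(D, z) = z⁶ (m(D, z) = z⁶ + 0 = z⁶)
V = -95/168 (V = -95/(4*42) = -¼*95/42 = -95/168 ≈ -0.56548)
K(8) + V*m(-11, -5) = 1 - 95/168*(-5)⁶ = 1 - 95/168*15625 = 1 - 1484375/168 = -1484207/168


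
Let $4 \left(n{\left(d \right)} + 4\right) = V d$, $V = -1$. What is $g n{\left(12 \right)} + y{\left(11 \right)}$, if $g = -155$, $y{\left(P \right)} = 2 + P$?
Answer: $1098$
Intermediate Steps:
$n{\left(d \right)} = -4 - \frac{d}{4}$ ($n{\left(d \right)} = -4 + \frac{\left(-1\right) d}{4} = -4 - \frac{d}{4}$)
$g n{\left(12 \right)} + y{\left(11 \right)} = - 155 \left(-4 - 3\right) + \left(2 + 11\right) = - 155 \left(-4 - 3\right) + 13 = \left(-155\right) \left(-7\right) + 13 = 1085 + 13 = 1098$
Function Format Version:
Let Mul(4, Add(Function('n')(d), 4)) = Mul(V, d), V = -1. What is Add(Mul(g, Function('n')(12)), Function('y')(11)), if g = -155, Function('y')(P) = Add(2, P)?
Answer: 1098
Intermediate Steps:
Function('n')(d) = Add(-4, Mul(Rational(-1, 4), d)) (Function('n')(d) = Add(-4, Mul(Rational(1, 4), Mul(-1, d))) = Add(-4, Mul(Rational(-1, 4), d)))
Add(Mul(g, Function('n')(12)), Function('y')(11)) = Add(Mul(-155, Add(-4, Mul(Rational(-1, 4), 12))), Add(2, 11)) = Add(Mul(-155, Add(-4, -3)), 13) = Add(Mul(-155, -7), 13) = Add(1085, 13) = 1098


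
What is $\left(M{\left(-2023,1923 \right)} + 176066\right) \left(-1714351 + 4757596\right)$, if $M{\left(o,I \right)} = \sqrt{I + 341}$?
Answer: $535811974170 + 6086490 \sqrt{566} \approx 5.3596 \cdot 10^{11}$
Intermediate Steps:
$M{\left(o,I \right)} = \sqrt{341 + I}$
$\left(M{\left(-2023,1923 \right)} + 176066\right) \left(-1714351 + 4757596\right) = \left(\sqrt{341 + 1923} + 176066\right) \left(-1714351 + 4757596\right) = \left(\sqrt{2264} + 176066\right) 3043245 = \left(2 \sqrt{566} + 176066\right) 3043245 = \left(176066 + 2 \sqrt{566}\right) 3043245 = 535811974170 + 6086490 \sqrt{566}$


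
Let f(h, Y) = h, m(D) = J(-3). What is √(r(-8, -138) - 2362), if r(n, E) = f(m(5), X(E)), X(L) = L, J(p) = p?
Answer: I*√2365 ≈ 48.631*I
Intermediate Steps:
m(D) = -3
r(n, E) = -3
√(r(-8, -138) - 2362) = √(-3 - 2362) = √(-2365) = I*√2365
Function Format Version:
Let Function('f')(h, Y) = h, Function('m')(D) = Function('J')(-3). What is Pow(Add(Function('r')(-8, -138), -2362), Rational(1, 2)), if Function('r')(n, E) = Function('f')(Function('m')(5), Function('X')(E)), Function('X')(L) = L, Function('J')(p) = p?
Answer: Mul(I, Pow(2365, Rational(1, 2))) ≈ Mul(48.631, I)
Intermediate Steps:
Function('m')(D) = -3
Function('r')(n, E) = -3
Pow(Add(Function('r')(-8, -138), -2362), Rational(1, 2)) = Pow(Add(-3, -2362), Rational(1, 2)) = Pow(-2365, Rational(1, 2)) = Mul(I, Pow(2365, Rational(1, 2)))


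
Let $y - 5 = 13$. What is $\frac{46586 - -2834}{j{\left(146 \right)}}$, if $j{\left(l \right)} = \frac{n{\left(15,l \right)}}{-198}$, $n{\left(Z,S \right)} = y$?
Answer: $-543620$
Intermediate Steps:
$y = 18$ ($y = 5 + 13 = 18$)
$n{\left(Z,S \right)} = 18$
$j{\left(l \right)} = - \frac{1}{11}$ ($j{\left(l \right)} = \frac{18}{-198} = 18 \left(- \frac{1}{198}\right) = - \frac{1}{11}$)
$\frac{46586 - -2834}{j{\left(146 \right)}} = \frac{46586 - -2834}{- \frac{1}{11}} = \left(46586 + 2834\right) \left(-11\right) = 49420 \left(-11\right) = -543620$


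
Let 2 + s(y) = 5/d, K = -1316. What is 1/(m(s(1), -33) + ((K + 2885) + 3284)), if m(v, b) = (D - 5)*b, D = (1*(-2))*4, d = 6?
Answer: 1/5282 ≈ 0.00018932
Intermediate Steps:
D = -8 (D = -2*4 = -8)
s(y) = -7/6 (s(y) = -2 + 5/6 = -2 + 5*(⅙) = -2 + ⅚ = -7/6)
m(v, b) = -13*b (m(v, b) = (-8 - 5)*b = -13*b)
1/(m(s(1), -33) + ((K + 2885) + 3284)) = 1/(-13*(-33) + ((-1316 + 2885) + 3284)) = 1/(429 + (1569 + 3284)) = 1/(429 + 4853) = 1/5282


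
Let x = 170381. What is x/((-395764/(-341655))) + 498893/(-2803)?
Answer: 162969448226413/1109326492 ≈ 1.4691e+5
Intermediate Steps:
x/((-395764/(-341655))) + 498893/(-2803) = 170381/((-395764/(-341655))) + 498893/(-2803) = 170381/((-395764*(-1/341655))) + 498893*(-1/2803) = 170381/(395764/341655) - 498893/2803 = 170381*(341655/395764) - 498893/2803 = 58211520555/395764 - 498893/2803 = 162969448226413/1109326492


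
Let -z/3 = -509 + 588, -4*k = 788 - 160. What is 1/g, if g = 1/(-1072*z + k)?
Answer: 253907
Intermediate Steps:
k = -157 (k = -(788 - 160)/4 = -1/4*628 = -157)
z = -237 (z = -3*(-509 + 588) = -3*79 = -237)
g = 1/253907 (g = 1/(-1072*(-237) - 157) = 1/(254064 - 157) = 1/253907 ≈ 3.9384e-6)
1/g = 1/(1/253907) = 253907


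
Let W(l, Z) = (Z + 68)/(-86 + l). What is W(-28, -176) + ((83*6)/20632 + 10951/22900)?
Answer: 813379363/561061450 ≈ 1.4497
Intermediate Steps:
W(l, Z) = (68 + Z)/(-86 + l)
W(-28, -176) + ((83*6)/20632 + 10951/22900) = (68 - 176)/(-86 - 28) + ((83*6)/20632 + 10951/22900) = -108/(-114) + (498*(1/20632) + 10951*(1/22900)) = -1/114*(-108) + (249/10316 + 10951/22900) = 18/19 + 14834077/29529550 = 813379363/561061450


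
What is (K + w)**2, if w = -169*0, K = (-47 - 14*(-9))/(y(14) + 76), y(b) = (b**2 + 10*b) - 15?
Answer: 6241/157609 ≈ 0.039598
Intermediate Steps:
y(b) = -15 + b**2 + 10*b
K = 79/397 (K = (-47 - 14*(-9))/((-15 + 14**2 + 10*14) + 76) = (-47 + 126)/((-15 + 196 + 140) + 76) = 79/(321 + 76) = 79/397 ≈ 0.19899)
w = 0
(K + w)**2 = (79/397 + 0)**2 = (79/397)**2 = 6241/157609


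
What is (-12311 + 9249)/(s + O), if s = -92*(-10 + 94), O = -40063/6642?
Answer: 20337804/51369439 ≈ 0.39591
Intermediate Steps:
O = -40063/6642 (O = -40063*1/6642 = -40063/6642 ≈ -6.0318)
s = -7728 (s = -92*84 = -7728)
(-12311 + 9249)/(s + O) = (-12311 + 9249)/(-7728 - 40063/6642) = -3062/(-51369439/6642) = -3062*(-6642/51369439) = 20337804/51369439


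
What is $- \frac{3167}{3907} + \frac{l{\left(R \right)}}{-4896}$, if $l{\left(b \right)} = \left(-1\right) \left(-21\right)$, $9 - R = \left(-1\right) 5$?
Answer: $- \frac{5195893}{6376224} \approx -0.81489$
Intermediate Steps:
$R = 14$ ($R = 9 - \left(-1\right) 5 = 9 - -5 = 9 + 5 = 14$)
$l{\left(b \right)} = 21$
$- \frac{3167}{3907} + \frac{l{\left(R \right)}}{-4896} = - \frac{3167}{3907} + \frac{21}{-4896} = \left(-3167\right) \frac{1}{3907} + 21 \left(- \frac{1}{4896}\right) = - \frac{3167}{3907} - \frac{7}{1632} = - \frac{5195893}{6376224}$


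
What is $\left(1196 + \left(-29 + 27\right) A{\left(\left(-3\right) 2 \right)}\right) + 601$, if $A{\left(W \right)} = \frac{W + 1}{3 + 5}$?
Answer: $\frac{7193}{4} \approx 1798.3$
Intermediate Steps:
$A{\left(W \right)} = \frac{1}{8} + \frac{W}{8}$ ($A{\left(W \right)} = \frac{1 + W}{8} = \left(1 + W\right) \frac{1}{8} = \frac{1}{8} + \frac{W}{8}$)
$\left(1196 + \left(-29 + 27\right) A{\left(\left(-3\right) 2 \right)}\right) + 601 = \left(1196 + \left(-29 + 27\right) \left(\frac{1}{8} + \frac{\left(-3\right) 2}{8}\right)\right) + 601 = \left(1196 - 2 \left(\frac{1}{8} + \frac{1}{8} \left(-6\right)\right)\right) + 601 = \left(1196 - 2 \left(\frac{1}{8} - \frac{3}{4}\right)\right) + 601 = \left(1196 - - \frac{5}{4}\right) + 601 = \left(1196 + \frac{5}{4}\right) + 601 = \frac{4789}{4} + 601 = \frac{7193}{4}$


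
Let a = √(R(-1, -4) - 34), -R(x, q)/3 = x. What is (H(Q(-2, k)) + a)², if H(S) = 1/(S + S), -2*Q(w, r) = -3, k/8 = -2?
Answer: -278/9 + 2*I*√31/3 ≈ -30.889 + 3.7118*I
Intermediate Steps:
k = -16 (k = 8*(-2) = -16)
Q(w, r) = 3/2 (Q(w, r) = -½*(-3) = 3/2)
R(x, q) = -3*x
a = I*√31 (a = √(-3*(-1) - 34) = √(3 - 34) = √(-31) = I*√31 ≈ 5.5678*I)
H(S) = 1/(2*S)
(H(Q(-2, k)) + a)² = (1/(2*(3/2)) + I*√31)² = ((½)*(⅔) + I*√31)² = (⅓ + I*√31)²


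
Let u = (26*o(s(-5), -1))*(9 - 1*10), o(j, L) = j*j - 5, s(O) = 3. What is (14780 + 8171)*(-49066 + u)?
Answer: -1128500670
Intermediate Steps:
o(j, L) = -5 + j² (o(j, L) = j² - 5 = -5 + j²)
u = -104 (u = (26*(-5 + 3²))*(9 - 1*10) = (26*(-5 + 9))*(9 - 10) = (26*4)*(-1) = 104*(-1) = -104)
(14780 + 8171)*(-49066 + u) = (14780 + 8171)*(-49066 - 104) = 22951*(-49170) = -1128500670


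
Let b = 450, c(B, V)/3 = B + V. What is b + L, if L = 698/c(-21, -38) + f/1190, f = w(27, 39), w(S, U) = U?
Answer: 93959783/210630 ≈ 446.09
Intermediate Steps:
c(B, V) = 3*B + 3*V (c(B, V) = 3*(B + V) = 3*B + 3*V)
f = 39
L = -823717/210630 (L = 698/(3*(-21) + 3*(-38)) + 39/1190 = 698/(-63 - 114) + 39*(1/1190) = 698/(-177) + 39/1190 = 698*(-1/177) + 39/1190 = -698/177 + 39/1190 = -823717/210630 ≈ -3.9107)
b + L = 450 - 823717/210630 = 93959783/210630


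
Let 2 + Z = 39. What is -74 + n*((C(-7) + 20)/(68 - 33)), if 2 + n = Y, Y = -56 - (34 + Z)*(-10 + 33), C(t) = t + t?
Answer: -12736/35 ≈ -363.89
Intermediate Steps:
Z = 37 (Z = -2 + 39 = 37)
C(t) = 2*t
Y = -1689 (Y = -56 - (34 + 37)*(-10 + 33) = -56 - 71*23 = -56 - 1*1633 = -56 - 1633 = -1689)
n = -1691 (n = -2 - 1689 = -1691)
-74 + n*((C(-7) + 20)/(68 - 33)) = -74 - 1691*(2*(-7) + 20)/(68 - 33) = -74 - 1691*(-14 + 20)/35 = -74 - 10146/35 = -12736/35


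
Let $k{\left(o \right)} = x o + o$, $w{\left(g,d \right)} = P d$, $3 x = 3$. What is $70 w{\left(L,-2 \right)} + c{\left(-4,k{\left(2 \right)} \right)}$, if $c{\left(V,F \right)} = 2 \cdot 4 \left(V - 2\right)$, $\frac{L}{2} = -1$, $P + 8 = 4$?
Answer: $512$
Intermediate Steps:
$P = -4$ ($P = -8 + 4 = -4$)
$L = -2$ ($L = 2 \left(-1\right) = -2$)
$x = 1$ ($x = \frac{1}{3} \cdot 3 = 1$)
$w{\left(g,d \right)} = - 4 d$
$k{\left(o \right)} = 2 o$ ($k{\left(o \right)} = 1 o + o = o + o = 2 o$)
$c{\left(V,F \right)} = -16 + 8 V$ ($c{\left(V,F \right)} = 8 \left(-2 + V\right) = -16 + 8 V$)
$70 w{\left(L,-2 \right)} + c{\left(-4,k{\left(2 \right)} \right)} = 70 \left(\left(-4\right) \left(-2\right)\right) + \left(-16 + 8 \left(-4\right)\right) = 70 \cdot 8 - 48 = 560 - 48 = 512$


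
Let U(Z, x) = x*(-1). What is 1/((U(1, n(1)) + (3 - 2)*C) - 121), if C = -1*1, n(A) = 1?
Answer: -1/123 ≈ -0.0081301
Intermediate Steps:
U(Z, x) = -x
C = -1
1/((U(1, n(1)) + (3 - 2)*C) - 121) = 1/((-1*1 + (3 - 2)*(-1)) - 121) = 1/((-1 + 1*(-1)) - 121) = 1/((-1 - 1) - 121) = 1/(-2 - 121) = 1/(-123) = -1/123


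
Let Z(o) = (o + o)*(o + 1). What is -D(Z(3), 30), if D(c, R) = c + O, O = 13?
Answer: -37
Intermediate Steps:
Z(o) = 2*o*(1 + o) (Z(o) = (2*o)*(1 + o) = 2*o*(1 + o))
D(c, R) = 13 + c (D(c, R) = c + 13 = 13 + c)
-D(Z(3), 30) = -(13 + 2*3*(1 + 3)) = -(13 + 2*3*4) = -(13 + 24) = -1*37 = -37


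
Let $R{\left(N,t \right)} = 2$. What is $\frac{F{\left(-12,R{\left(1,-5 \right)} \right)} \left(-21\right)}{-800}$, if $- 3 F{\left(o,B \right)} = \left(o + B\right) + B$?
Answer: $\frac{7}{100} \approx 0.07$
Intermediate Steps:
$F{\left(o,B \right)} = - \frac{2 B}{3} - \frac{o}{3}$ ($F{\left(o,B \right)} = - \frac{\left(o + B\right) + B}{3} = - \frac{\left(B + o\right) + B}{3} = - \frac{o + 2 B}{3} = - \frac{2 B}{3} - \frac{o}{3}$)
$\frac{F{\left(-12,R{\left(1,-5 \right)} \right)} \left(-21\right)}{-800} = \frac{\left(\left(- \frac{2}{3}\right) 2 - -4\right) \left(-21\right)}{-800} = \left(- \frac{4}{3} + 4\right) \left(-21\right) \left(- \frac{1}{800}\right) = \frac{8}{3} \left(-21\right) \left(- \frac{1}{800}\right) = \left(-56\right) \left(- \frac{1}{800}\right) = \frac{7}{100}$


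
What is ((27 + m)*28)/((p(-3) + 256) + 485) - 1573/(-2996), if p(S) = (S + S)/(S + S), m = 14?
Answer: 329041/158788 ≈ 2.0722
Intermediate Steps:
p(S) = 1 (p(S) = (2*S)/((2*S)) = (2*S)*(1/(2*S)) = 1)
((27 + m)*28)/((p(-3) + 256) + 485) - 1573/(-2996) = ((27 + 14)*28)/((1 + 256) + 485) - 1573/(-2996) = (41*28)/(257 + 485) - 1573*(-1/2996) = 1148/742 + 1573/2996 = 1148*(1/742) + 1573/2996 = 82/53 + 1573/2996 = 329041/158788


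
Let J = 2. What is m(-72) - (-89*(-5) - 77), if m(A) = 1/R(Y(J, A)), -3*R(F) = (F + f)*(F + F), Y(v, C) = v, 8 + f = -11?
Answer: -25021/68 ≈ -367.96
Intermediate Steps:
f = -19 (f = -8 - 11 = -19)
R(F) = -2*F*(-19 + F)/3 (R(F) = -(F - 19)*(F + F)/3 = -(-19 + F)*2*F/3 = -2*F*(-19 + F)/3)
m(A) = 3/68 (m(A) = 1/((2/3)*2*(19 - 1*2)) = 1/((2/3)*2*(19 - 2)) = 1/((2/3)*2*17) = 1/(68/3) = 3/68)
m(-72) - (-89*(-5) - 77) = 3/68 - (-89*(-5) - 77) = 3/68 - (445 - 77) = 3/68 - 1*368 = 3/68 - 368 = -25021/68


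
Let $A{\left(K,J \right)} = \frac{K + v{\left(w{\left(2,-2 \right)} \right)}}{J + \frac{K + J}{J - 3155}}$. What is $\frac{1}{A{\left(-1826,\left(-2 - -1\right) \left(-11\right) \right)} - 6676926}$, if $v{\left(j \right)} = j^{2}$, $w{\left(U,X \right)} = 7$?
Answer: $- \frac{12133}{81013005454} \approx -1.4977 \cdot 10^{-7}$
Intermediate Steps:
$A{\left(K,J \right)} = \frac{49 + K}{J + \frac{J + K}{-3155 + J}}$ ($A{\left(K,J \right)} = \frac{K + 7^{2}}{J + \frac{K + J}{J - 3155}} = \frac{K + 49}{J + \frac{J + K}{-3155 + J}} = \frac{49 + K}{J + \frac{J + K}{-3155 + J}}$)
$\frac{1}{A{\left(-1826,\left(-2 - -1\right) \left(-11\right) \right)} - 6676926} = \frac{1}{\frac{-154595 - -5761030 + 49 \left(-2 - -1\right) \left(-11\right) + \left(-2 - -1\right) \left(-11\right) \left(-1826\right)}{-1826 + \left(\left(-2 - -1\right) \left(-11\right)\right)^{2} - 3154 \left(-2 - -1\right) \left(-11\right)} - 6676926} = \frac{1}{\frac{-154595 + 5761030 + 49 \left(-2 + 1\right) \left(-11\right) + \left(-2 + 1\right) \left(-11\right) \left(-1826\right)}{-1826 + \left(\left(-2 + 1\right) \left(-11\right)\right)^{2} - 3154 \left(-2 + 1\right) \left(-11\right)} - 6676926} = \frac{1}{\frac{-154595 + 5761030 + 49 \left(\left(-1\right) \left(-11\right)\right) + \left(-1\right) \left(-11\right) \left(-1826\right)}{-1826 + \left(\left(-1\right) \left(-11\right)\right)^{2} - 3154 \left(\left(-1\right) \left(-11\right)\right)} - 6676926} = \frac{1}{\frac{-154595 + 5761030 + 49 \cdot 11 + 11 \left(-1826\right)}{-1826 + 11^{2} - 34694} - 6676926} = \frac{1}{\frac{-154595 + 5761030 + 539 - 20086}{-1826 + 121 - 34694} - 6676926} = \frac{1}{\frac{1}{-36399} \cdot 5586888 - 6676926} = \frac{1}{\left(- \frac{1}{36399}\right) 5586888 - 6676926} = \frac{1}{- \frac{1862296}{12133} - 6676926} = \frac{1}{- \frac{81013005454}{12133}} = - \frac{12133}{81013005454}$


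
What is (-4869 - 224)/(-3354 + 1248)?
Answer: 5093/2106 ≈ 2.4183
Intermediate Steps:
(-4869 - 224)/(-3354 + 1248) = -5093/(-2106) = -5093*(-1/2106) = 5093/2106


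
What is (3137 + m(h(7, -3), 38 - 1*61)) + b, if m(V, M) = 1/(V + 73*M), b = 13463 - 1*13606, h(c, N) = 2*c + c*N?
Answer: 5047883/1686 ≈ 2994.0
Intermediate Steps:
h(c, N) = 2*c + N*c
b = -143 (b = 13463 - 13606 = -143)
(3137 + m(h(7, -3), 38 - 1*61)) + b = (3137 + 1/(7*(2 - 3) + 73*(38 - 1*61))) - 143 = (3137 + 1/(7*(-1) + 73*(38 - 61))) - 143 = (3137 + 1/(-7 + 73*(-23))) - 143 = (3137 + 1/(-7 - 1679)) - 143 = (3137 + 1/(-1686)) - 143 = (3137 - 1/1686) - 143 = 5288981/1686 - 143 = 5047883/1686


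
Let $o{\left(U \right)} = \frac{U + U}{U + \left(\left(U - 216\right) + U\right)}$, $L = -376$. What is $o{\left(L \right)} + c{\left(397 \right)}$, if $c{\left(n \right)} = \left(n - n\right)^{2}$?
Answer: $\frac{47}{84} \approx 0.55952$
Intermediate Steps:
$o{\left(U \right)} = \frac{2 U}{-216 + 3 U}$ ($o{\left(U \right)} = \frac{2 U}{U + \left(\left(-216 + U\right) + U\right)} = \frac{2 U}{U + \left(-216 + 2 U\right)} = \frac{2 U}{-216 + 3 U}$)
$c{\left(n \right)} = 0$ ($c{\left(n \right)} = 0^{2} = 0$)
$o{\left(L \right)} + c{\left(397 \right)} = \frac{2}{3} \left(-376\right) \frac{1}{-72 - 376} + 0 = \frac{2}{3} \left(-376\right) \frac{1}{-448} + 0 = \frac{2}{3} \left(-376\right) \left(- \frac{1}{448}\right) + 0 = \frac{47}{84} + 0 = \frac{47}{84}$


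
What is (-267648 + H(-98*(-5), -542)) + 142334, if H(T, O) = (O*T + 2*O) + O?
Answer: -392520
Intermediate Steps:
H(T, O) = 3*O + O*T (H(T, O) = (2*O + O*T) + O = 3*O + O*T)
(-267648 + H(-98*(-5), -542)) + 142334 = (-267648 - 542*(3 - 98*(-5))) + 142334 = (-267648 - 542*(3 + 490)) + 142334 = (-267648 - 542*493) + 142334 = (-267648 - 267206) + 142334 = -534854 + 142334 = -392520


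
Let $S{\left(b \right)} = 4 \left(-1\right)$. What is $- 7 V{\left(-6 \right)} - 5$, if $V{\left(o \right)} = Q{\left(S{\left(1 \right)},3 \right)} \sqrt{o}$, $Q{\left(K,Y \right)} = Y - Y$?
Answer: $-5$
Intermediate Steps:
$S{\left(b \right)} = -4$
$Q{\left(K,Y \right)} = 0$
$V{\left(o \right)} = 0$ ($V{\left(o \right)} = 0 \sqrt{o} = 0$)
$- 7 V{\left(-6 \right)} - 5 = \left(-7\right) 0 - 5 = 0 - 5 = -5$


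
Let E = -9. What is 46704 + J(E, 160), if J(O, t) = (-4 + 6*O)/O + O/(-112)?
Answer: 47084209/1008 ≈ 46711.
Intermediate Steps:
J(O, t) = -O/112 + (-4 + 6*O)/O (J(O, t) = (-4 + 6*O)/O + O*(-1/112) = (-4 + 6*O)/O - O/112 = -O/112 + (-4 + 6*O)/O)
46704 + J(E, 160) = 46704 + (6 - 4/(-9) - 1/112*(-9)) = 46704 + (6 - 4*(-⅑) + 9/112) = 46704 + (6 + 4/9 + 9/112) = 46704 + 6577/1008 = 47084209/1008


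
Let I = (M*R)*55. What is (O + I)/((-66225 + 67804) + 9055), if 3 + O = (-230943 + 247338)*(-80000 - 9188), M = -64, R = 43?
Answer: -1462388623/10634 ≈ -1.3752e+5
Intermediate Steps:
O = -1462237263 (O = -3 + (-230943 + 247338)*(-80000 - 9188) = -3 + 16395*(-89188) = -3 - 1462237260 = -1462237263)
I = -151360 (I = -64*43*55 = -2752*55 = -151360)
(O + I)/((-66225 + 67804) + 9055) = (-1462237263 - 151360)/((-66225 + 67804) + 9055) = -1462388623/(1579 + 9055) = -1462388623/10634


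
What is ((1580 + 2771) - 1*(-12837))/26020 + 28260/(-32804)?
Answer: -10718128/53347505 ≈ -0.20091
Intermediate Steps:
((1580 + 2771) - 1*(-12837))/26020 + 28260/(-32804) = (4351 + 12837)*(1/26020) + 28260*(-1/32804) = 17188*(1/26020) - 7065/8201 = 4297/6505 - 7065/8201 = -10718128/53347505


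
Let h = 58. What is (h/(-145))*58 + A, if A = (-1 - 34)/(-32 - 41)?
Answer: -8293/365 ≈ -22.721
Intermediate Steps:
A = 35/73 (A = -35/(-73) = -35*(-1/73) = 35/73 ≈ 0.47945)
(h/(-145))*58 + A = (58/(-145))*58 + 35/73 = (58*(-1/145))*58 + 35/73 = -⅖*58 + 35/73 = -116/5 + 35/73 = -8293/365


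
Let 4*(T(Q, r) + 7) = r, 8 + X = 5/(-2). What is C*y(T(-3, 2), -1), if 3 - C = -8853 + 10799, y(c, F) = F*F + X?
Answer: 36917/2 ≈ 18459.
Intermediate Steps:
X = -21/2 (X = -8 + 5/(-2) = -8 + 5*(-½) = -8 - 5/2 = -21/2 ≈ -10.500)
T(Q, r) = -7 + r/4
y(c, F) = -21/2 + F² (y(c, F) = F*F - 21/2 = F² - 21/2 = -21/2 + F²)
C = -1943 (C = 3 - (-8853 + 10799) = 3 - 1*1946 = 3 - 1946 = -1943)
C*y(T(-3, 2), -1) = -1943*(-21/2 + (-1)²) = -1943*(-21/2 + 1) = -1943*(-19/2) = 36917/2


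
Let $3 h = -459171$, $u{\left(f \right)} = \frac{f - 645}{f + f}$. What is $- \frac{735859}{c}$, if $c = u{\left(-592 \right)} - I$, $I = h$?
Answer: $- \frac{871257056}{181220725} \approx -4.8077$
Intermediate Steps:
$u{\left(f \right)} = \frac{-645 + f}{2 f}$
$h = -153057$ ($h = \frac{1}{3} \left(-459171\right) = -153057$)
$I = -153057$
$c = \frac{181220725}{1184}$ ($c = \frac{-645 - 592}{2 \left(-592\right)} - -153057 = \frac{1}{2} \left(- \frac{1}{592}\right) \left(-1237\right) + 153057 = \frac{1237}{1184} + 153057 = \frac{181220725}{1184} \approx 1.5306 \cdot 10^{5}$)
$- \frac{735859}{c} = - \frac{735859}{\frac{181220725}{1184}} = \left(-735859\right) \frac{1184}{181220725} = - \frac{871257056}{181220725}$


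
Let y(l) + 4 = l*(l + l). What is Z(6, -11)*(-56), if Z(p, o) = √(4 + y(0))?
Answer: 0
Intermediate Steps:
y(l) = -4 + 2*l² (y(l) = -4 + l*(l + l) = -4 + l*(2*l) = -4 + 2*l²)
Z(p, o) = 0 (Z(p, o) = √(4 + (-4 + 2*0²)) = √(4 + (-4 + 2*0)) = √(4 + (-4 + 0)) = √(4 - 4) = √0 = 0)
Z(6, -11)*(-56) = 0*(-56) = 0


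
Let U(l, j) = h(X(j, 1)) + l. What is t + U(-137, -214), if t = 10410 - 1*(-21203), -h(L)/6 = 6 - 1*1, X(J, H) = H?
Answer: 31446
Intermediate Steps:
h(L) = -30 (h(L) = -6*(6 - 1*1) = -6*(6 - 1) = -6*5 = -30)
U(l, j) = -30 + l
t = 31613 (t = 10410 + 21203 = 31613)
t + U(-137, -214) = 31613 + (-30 - 137) = 31613 - 167 = 31446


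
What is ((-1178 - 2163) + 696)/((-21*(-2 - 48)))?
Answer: -529/210 ≈ -2.5190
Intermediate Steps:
((-1178 - 2163) + 696)/((-21*(-2 - 48))) = (-3341 + 696)/((-21*(-50))) = -2645/1050 = -2645*1/1050 = -529/210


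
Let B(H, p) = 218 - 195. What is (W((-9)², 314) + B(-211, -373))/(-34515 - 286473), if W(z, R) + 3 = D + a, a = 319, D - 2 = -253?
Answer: -22/80247 ≈ -0.00027415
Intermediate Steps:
D = -251 (D = 2 - 253 = -251)
B(H, p) = 23
W(z, R) = 65 (W(z, R) = -3 + (-251 + 319) = -3 + 68 = 65)
(W((-9)², 314) + B(-211, -373))/(-34515 - 286473) = (65 + 23)/(-34515 - 286473) = 88/(-320988) = 88*(-1/320988) = -22/80247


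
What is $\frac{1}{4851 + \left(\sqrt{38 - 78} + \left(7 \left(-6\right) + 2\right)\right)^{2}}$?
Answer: $\frac{i}{160 \sqrt{10} + 6411 i} \approx 0.00015502 + 1.2234 \cdot 10^{-5} i$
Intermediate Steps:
$\frac{1}{4851 + \left(\sqrt{38 - 78} + \left(7 \left(-6\right) + 2\right)\right)^{2}} = \frac{1}{4851 + \left(\sqrt{-40} + \left(-42 + 2\right)\right)^{2}} = \frac{1}{4851 + \left(2 i \sqrt{10} - 40\right)^{2}} = \frac{1}{4851 + \left(-40 + 2 i \sqrt{10}\right)^{2}}$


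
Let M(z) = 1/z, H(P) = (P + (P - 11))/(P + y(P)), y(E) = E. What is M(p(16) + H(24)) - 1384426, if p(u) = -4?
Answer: -214586078/155 ≈ -1.3844e+6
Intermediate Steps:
H(P) = (-11 + 2*P)/(2*P) (H(P) = (P + (P - 11))/(P + P) = (P + (-11 + P))/((2*P)) = (-11 + 2*P)*(1/(2*P)) = (-11 + 2*P)/(2*P))
M(p(16) + H(24)) - 1384426 = 1/(-4 + (-11/2 + 24)/24) - 1384426 = 1/(-4 + (1/24)*(37/2)) - 1384426 = 1/(-4 + 37/48) - 1384426 = 1/(-155/48) - 1384426 = -48/155 - 1384426 = -214586078/155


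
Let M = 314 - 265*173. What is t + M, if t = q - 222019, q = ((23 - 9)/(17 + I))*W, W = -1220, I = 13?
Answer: -804358/3 ≈ -2.6812e+5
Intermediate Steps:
M = -45531 (M = 314 - 45845 = -45531)
q = -1708/3 (q = ((23 - 9)/(17 + 13))*(-1220) = (14/30)*(-1220) = (14*(1/30))*(-1220) = (7/15)*(-1220) = -1708/3 ≈ -569.33)
t = -667765/3 (t = -1708/3 - 222019 = -667765/3 ≈ -2.2259e+5)
t + M = -667765/3 - 45531 = -804358/3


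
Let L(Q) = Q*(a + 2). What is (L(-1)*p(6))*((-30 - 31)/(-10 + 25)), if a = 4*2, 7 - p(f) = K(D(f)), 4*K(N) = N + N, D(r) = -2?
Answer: 976/3 ≈ 325.33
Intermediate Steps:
K(N) = N/2 (K(N) = (N + N)/4 = (2*N)/4 = N/2)
p(f) = 8 (p(f) = 7 - (-2)/2 = 7 - 1*(-1) = 7 + 1 = 8)
a = 8
L(Q) = 10*Q (L(Q) = Q*(8 + 2) = Q*10 = 10*Q)
(L(-1)*p(6))*((-30 - 31)/(-10 + 25)) = ((10*(-1))*8)*((-30 - 31)/(-10 + 25)) = (-10*8)*(-61/15) = -(-4880)/15 = -80*(-61/15) = 976/3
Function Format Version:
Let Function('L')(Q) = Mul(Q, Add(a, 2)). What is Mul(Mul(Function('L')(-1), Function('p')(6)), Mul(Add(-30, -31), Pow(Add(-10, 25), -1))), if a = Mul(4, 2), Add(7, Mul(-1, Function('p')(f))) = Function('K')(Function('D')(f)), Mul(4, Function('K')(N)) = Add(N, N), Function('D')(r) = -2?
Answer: Rational(976, 3) ≈ 325.33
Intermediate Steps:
Function('K')(N) = Mul(Rational(1, 2), N) (Function('K')(N) = Mul(Rational(1, 4), Add(N, N)) = Mul(Rational(1, 4), Mul(2, N)) = Mul(Rational(1, 2), N))
Function('p')(f) = 8 (Function('p')(f) = Add(7, Mul(-1, Mul(Rational(1, 2), -2))) = Add(7, Mul(-1, -1)) = Add(7, 1) = 8)
a = 8
Function('L')(Q) = Mul(10, Q) (Function('L')(Q) = Mul(Q, Add(8, 2)) = Mul(Q, 10) = Mul(10, Q))
Mul(Mul(Function('L')(-1), Function('p')(6)), Mul(Add(-30, -31), Pow(Add(-10, 25), -1))) = Mul(Mul(Mul(10, -1), 8), Mul(Add(-30, -31), Pow(Add(-10, 25), -1))) = Mul(Mul(-10, 8), Mul(-61, Pow(15, -1))) = Mul(-80, Mul(-61, Rational(1, 15))) = Mul(-80, Rational(-61, 15)) = Rational(976, 3)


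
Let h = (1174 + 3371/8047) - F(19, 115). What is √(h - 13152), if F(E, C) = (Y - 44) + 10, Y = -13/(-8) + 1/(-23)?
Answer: 5*I*√261876009695690/740324 ≈ 109.29*I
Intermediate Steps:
Y = 291/184 (Y = -13*(-⅛) + 1*(-1/23) = 13/8 - 1/23 = 291/184 ≈ 1.5815)
F(E, C) = -5965/184 (F(E, C) = (291/184 - 44) + 10 = -7805/184 + 10 = -5965/184)
h = 1786901371/1480648 (h = (1174 + 3371/8047) - 1*(-5965/184) = (1174 + 3371*(1/8047)) + 5965/184 = (1174 + 3371/8047) + 5965/184 = 9450549/8047 + 5965/184 = 1786901371/1480648 ≈ 1206.8)
√(h - 13152) = √(1786901371/1480648 - 13152) = √(-17686581125/1480648) = 5*I*√261876009695690/740324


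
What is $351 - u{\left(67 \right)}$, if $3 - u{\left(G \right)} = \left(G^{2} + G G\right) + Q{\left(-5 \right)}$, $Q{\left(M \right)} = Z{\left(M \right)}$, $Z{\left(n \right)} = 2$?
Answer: $9328$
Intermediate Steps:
$Q{\left(M \right)} = 2$
$u{\left(G \right)} = 1 - 2 G^{2}$ ($u{\left(G \right)} = 3 - \left(\left(G^{2} + G G\right) + 2\right) = 3 - \left(\left(G^{2} + G^{2}\right) + 2\right) = 3 - \left(2 G^{2} + 2\right) = 3 - \left(2 + 2 G^{2}\right) = 1 - 2 G^{2}$)
$351 - u{\left(67 \right)} = 351 - \left(1 - 2 \cdot 67^{2}\right) = 351 - \left(1 - 8978\right) = 351 - -8977 = 351 + 8977 = 9328$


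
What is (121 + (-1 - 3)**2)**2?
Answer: 18769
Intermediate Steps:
(121 + (-1 - 3)**2)**2 = (121 + (-4)**2)**2 = (121 + 16)**2 = 137**2 = 18769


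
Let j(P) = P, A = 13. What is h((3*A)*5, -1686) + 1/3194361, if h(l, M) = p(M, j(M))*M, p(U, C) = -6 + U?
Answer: 9112591957033/3194361 ≈ 2.8527e+6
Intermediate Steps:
h(l, M) = M*(-6 + M) (h(l, M) = (-6 + M)*M = M*(-6 + M))
h((3*A)*5, -1686) + 1/3194361 = -1686*(-6 - 1686) + 1/3194361 = -1686*(-1692) + 1/3194361 = 2852712 + 1/3194361 = 9112591957033/3194361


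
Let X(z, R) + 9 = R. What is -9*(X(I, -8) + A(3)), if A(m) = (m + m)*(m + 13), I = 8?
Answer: -711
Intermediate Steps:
X(z, R) = -9 + R
A(m) = 2*m*(13 + m) (A(m) = (2*m)*(13 + m) = 2*m*(13 + m))
-9*(X(I, -8) + A(3)) = -9*((-9 - 8) + 2*3*(13 + 3)) = -9*(-17 + 2*3*16) = -9*(-17 + 96) = -9*79 = -711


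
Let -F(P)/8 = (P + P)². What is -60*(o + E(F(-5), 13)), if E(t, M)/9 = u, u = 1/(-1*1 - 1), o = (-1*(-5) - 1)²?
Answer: -690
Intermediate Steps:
F(P) = -32*P² (F(P) = -8*(P + P)² = -8*4*P² = -32*P²)
o = 16 (o = (5 - 1)² = 4² = 16)
u = -½ (u = 1/(-1 - 1) = 1/(-2) = -½ ≈ -0.50000)
E(t, M) = -9/2 (E(t, M) = 9*(-½) = -9/2)
-60*(o + E(F(-5), 13)) = -60*(16 - 9/2) = -60*23/2 = -690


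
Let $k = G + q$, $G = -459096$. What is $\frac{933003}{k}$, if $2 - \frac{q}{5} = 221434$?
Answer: $- \frac{933003}{1566256} \approx -0.59569$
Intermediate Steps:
$q = -1107160$ ($q = 10 - 1107170 = -1107160$)
$k = -1566256$ ($k = -459096 - 1107160 = -1566256$)
$\frac{933003}{k} = \frac{933003}{-1566256} = 933003 \left(- \frac{1}{1566256}\right) = - \frac{933003}{1566256}$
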